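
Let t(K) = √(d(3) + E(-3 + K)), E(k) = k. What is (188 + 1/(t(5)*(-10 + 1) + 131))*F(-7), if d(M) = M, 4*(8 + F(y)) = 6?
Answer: -40953367/33512 - 117*√5/33512 ≈ -1222.1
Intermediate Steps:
F(y) = -13/2 (F(y) = -8 + (¼)*6 = -8 + 3/2 = -13/2)
t(K) = √K (t(K) = √(3 + (-3 + K)) = √K)
(188 + 1/(t(5)*(-10 + 1) + 131))*F(-7) = (188 + 1/(√5*(-10 + 1) + 131))*(-13/2) = (188 + 1/(√5*(-9) + 131))*(-13/2) = (188 + 1/(-9*√5 + 131))*(-13/2) = (188 + 1/(131 - 9*√5))*(-13/2) = -1222 - 13/(2*(131 - 9*√5))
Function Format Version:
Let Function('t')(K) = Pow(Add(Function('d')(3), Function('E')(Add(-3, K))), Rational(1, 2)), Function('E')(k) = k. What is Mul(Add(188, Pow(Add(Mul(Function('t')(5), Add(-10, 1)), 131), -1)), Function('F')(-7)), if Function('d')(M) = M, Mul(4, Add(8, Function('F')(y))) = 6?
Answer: Add(Rational(-40953367, 33512), Mul(Rational(-117, 33512), Pow(5, Rational(1, 2)))) ≈ -1222.1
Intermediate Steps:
Function('F')(y) = Rational(-13, 2) (Function('F')(y) = Add(-8, Mul(Rational(1, 4), 6)) = Add(-8, Rational(3, 2)) = Rational(-13, 2))
Function('t')(K) = Pow(K, Rational(1, 2)) (Function('t')(K) = Pow(Add(3, Add(-3, K)), Rational(1, 2)) = Pow(K, Rational(1, 2)))
Mul(Add(188, Pow(Add(Mul(Function('t')(5), Add(-10, 1)), 131), -1)), Function('F')(-7)) = Mul(Add(188, Pow(Add(Mul(Pow(5, Rational(1, 2)), Add(-10, 1)), 131), -1)), Rational(-13, 2)) = Mul(Add(188, Pow(Add(Mul(Pow(5, Rational(1, 2)), -9), 131), -1)), Rational(-13, 2)) = Mul(Add(188, Pow(Add(Mul(-9, Pow(5, Rational(1, 2))), 131), -1)), Rational(-13, 2)) = Mul(Add(188, Pow(Add(131, Mul(-9, Pow(5, Rational(1, 2)))), -1)), Rational(-13, 2)) = Add(-1222, Mul(Rational(-13, 2), Pow(Add(131, Mul(-9, Pow(5, Rational(1, 2)))), -1)))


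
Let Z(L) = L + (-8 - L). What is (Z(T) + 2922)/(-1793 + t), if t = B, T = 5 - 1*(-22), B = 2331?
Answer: 1457/269 ≈ 5.4164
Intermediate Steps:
T = 27 (T = 5 + 22 = 27)
t = 2331
Z(L) = -8
(Z(T) + 2922)/(-1793 + t) = (-8 + 2922)/(-1793 + 2331) = 2914/538 = 2914*(1/538) = 1457/269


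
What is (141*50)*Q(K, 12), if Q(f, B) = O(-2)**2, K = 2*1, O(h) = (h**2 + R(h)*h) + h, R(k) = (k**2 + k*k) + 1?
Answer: 1804800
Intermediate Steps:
R(k) = 1 + 2*k**2 (R(k) = (k**2 + k**2) + 1 = 2*k**2 + 1 = 1 + 2*k**2)
O(h) = h + h**2 + h*(1 + 2*h**2) (O(h) = (h**2 + (1 + 2*h**2)*h) + h = (h**2 + h*(1 + 2*h**2)) + h = h + h**2 + h*(1 + 2*h**2))
K = 2
Q(f, B) = 256 (Q(f, B) = (-2*(2 - 2 + 2*(-2)**2))**2 = (-2*(2 - 2 + 2*4))**2 = (-2*(2 - 2 + 8))**2 = (-2*8)**2 = (-16)**2 = 256)
(141*50)*Q(K, 12) = (141*50)*256 = 7050*256 = 1804800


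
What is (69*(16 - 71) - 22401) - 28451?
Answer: -54647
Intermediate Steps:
(69*(16 - 71) - 22401) - 28451 = (69*(-55) - 22401) - 28451 = (-3795 - 22401) - 28451 = -26196 - 28451 = -54647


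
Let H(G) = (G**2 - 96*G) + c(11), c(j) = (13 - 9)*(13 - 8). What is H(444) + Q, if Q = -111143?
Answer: 43389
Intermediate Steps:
c(j) = 20 (c(j) = 4*5 = 20)
H(G) = 20 + G**2 - 96*G (H(G) = (G**2 - 96*G) + 20 = 20 + G**2 - 96*G)
H(444) + Q = (20 + 444**2 - 96*444) - 111143 = (20 + 197136 - 42624) - 111143 = 154532 - 111143 = 43389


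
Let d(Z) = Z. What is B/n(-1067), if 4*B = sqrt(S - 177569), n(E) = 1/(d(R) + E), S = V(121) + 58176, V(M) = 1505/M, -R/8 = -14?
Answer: -955*I*sqrt(3611262)/22 ≈ -82492.0*I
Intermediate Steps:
R = 112 (R = -8*(-14) = 112)
S = 7040801/121 (S = 1505/121 + 58176 = 7040801/121 ≈ 58188.)
n(E) = 1/(112 + E)
B = I*sqrt(3611262)/22 (B = sqrt(7040801/121 - 177569)/4 = sqrt(-14445048/121)/4 = (2*I*sqrt(3611262)/11)/4 = I*sqrt(3611262)/22 ≈ 86.379*I)
B/n(-1067) = (I*sqrt(3611262)/22)/(1/(112 - 1067)) = (I*sqrt(3611262)/22)/(1/(-955)) = (I*sqrt(3611262)/22)/(-1/955) = (I*sqrt(3611262)/22)*(-955) = -955*I*sqrt(3611262)/22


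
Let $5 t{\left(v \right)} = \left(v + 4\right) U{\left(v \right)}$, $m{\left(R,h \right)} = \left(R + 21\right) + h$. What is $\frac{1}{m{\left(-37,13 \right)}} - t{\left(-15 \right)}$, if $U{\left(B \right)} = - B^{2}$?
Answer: $- \frac{1486}{3} \approx -495.33$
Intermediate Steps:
$m{\left(R,h \right)} = 21 + R + h$ ($m{\left(R,h \right)} = \left(21 + R\right) + h = 21 + R + h$)
$t{\left(v \right)} = - \frac{v^{2} \left(4 + v\right)}{5}$ ($t{\left(v \right)} = \frac{\left(v + 4\right) \left(- v^{2}\right)}{5} = \frac{\left(4 + v\right) \left(- v^{2}\right)}{5} = \frac{\left(-1\right) v^{2} \left(4 + v\right)}{5} = - \frac{v^{2} \left(4 + v\right)}{5}$)
$\frac{1}{m{\left(-37,13 \right)}} - t{\left(-15 \right)} = \frac{1}{21 - 37 + 13} - \frac{\left(-15\right)^{2} \left(-4 - -15\right)}{5} = \frac{1}{-3} - \frac{1}{5} \cdot 225 \left(-4 + 15\right) = - \frac{1}{3} - \frac{1}{5} \cdot 225 \cdot 11 = - \frac{1}{3} - 495 = - \frac{1486}{3}$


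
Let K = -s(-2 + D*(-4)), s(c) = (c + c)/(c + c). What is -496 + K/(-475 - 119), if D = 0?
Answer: -294623/594 ≈ -496.00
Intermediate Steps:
s(c) = 1 (s(c) = (2*c)/((2*c)) = (2*c)*(1/(2*c)) = 1)
K = -1 (K = -1*1 = -1)
-496 + K/(-475 - 119) = -496 - 1/(-475 - 119) = -496 - 1/(-594) = -496 - 1/594*(-1) = -496 + 1/594 = -294623/594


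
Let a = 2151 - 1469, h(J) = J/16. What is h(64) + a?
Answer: 686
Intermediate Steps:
h(J) = J/16 (h(J) = J*(1/16) = J/16)
a = 682
h(64) + a = (1/16)*64 + 682 = 4 + 682 = 686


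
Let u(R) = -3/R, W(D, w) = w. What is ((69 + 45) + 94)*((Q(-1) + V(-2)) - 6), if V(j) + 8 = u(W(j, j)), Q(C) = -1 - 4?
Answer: -3640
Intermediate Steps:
Q(C) = -5
V(j) = -8 - 3/j
((69 + 45) + 94)*((Q(-1) + V(-2)) - 6) = ((69 + 45) + 94)*((-5 + (-8 - 3/(-2))) - 6) = (114 + 94)*((-5 + (-8 - 3*(-½))) - 6) = 208*((-5 + (-8 + 3/2)) - 6) = 208*((-5 - 13/2) - 6) = 208*(-23/2 - 6) = 208*(-35/2) = -3640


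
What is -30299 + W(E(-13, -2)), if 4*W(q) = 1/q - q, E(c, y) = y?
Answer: -242389/8 ≈ -30299.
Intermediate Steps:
W(q) = -q/4 + 1/(4*q) (W(q) = (1/q - q)/4 = -q/4 + 1/(4*q))
-30299 + W(E(-13, -2)) = -30299 + (1/4)*(1 - 1*(-2)**2)/(-2) = -30299 + (1/4)*(-1/2)*(1 - 1*4) = -30299 + (1/4)*(-1/2)*(1 - 4) = -30299 + (1/4)*(-1/2)*(-3) = -30299 + 3/8 = -242389/8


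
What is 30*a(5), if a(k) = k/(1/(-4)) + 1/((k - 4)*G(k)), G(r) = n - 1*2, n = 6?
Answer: -1185/2 ≈ -592.50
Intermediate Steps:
G(r) = 4 (G(r) = 6 - 1*2 = 6 - 2 = 4)
a(k) = -4*k + 1/(4*(-4 + k)) (a(k) = k/(1/(-4)) + 1/((k - 4)*4) = k/(-¼) + (¼)/(-4 + k) = k*(-4) + 1/(4*(-4 + k)) = -4*k + 1/(4*(-4 + k)))
30*a(5) = 30*((1 - 16*5² + 64*5)/(4*(-4 + 5))) = 30*((¼)*(1 - 16*25 + 320)/1) = 30*((¼)*1*(1 - 400 + 320)) = 30*((¼)*1*(-79)) = 30*(-79/4) = -1185/2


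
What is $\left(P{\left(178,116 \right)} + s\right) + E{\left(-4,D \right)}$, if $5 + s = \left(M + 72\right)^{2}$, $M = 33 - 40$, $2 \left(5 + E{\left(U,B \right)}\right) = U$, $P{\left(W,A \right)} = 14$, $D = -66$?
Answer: $4227$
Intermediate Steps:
$E{\left(U,B \right)} = -5 + \frac{U}{2}$
$M = -7$ ($M = 33 - 40 = -7$)
$s = 4220$ ($s = -5 + \left(-7 + 72\right)^{2} = -5 + 65^{2} = -5 + 4225 = 4220$)
$\left(P{\left(178,116 \right)} + s\right) + E{\left(-4,D \right)} = \left(14 + 4220\right) + \left(-5 + \frac{1}{2} \left(-4\right)\right) = 4234 - 7 = 4227$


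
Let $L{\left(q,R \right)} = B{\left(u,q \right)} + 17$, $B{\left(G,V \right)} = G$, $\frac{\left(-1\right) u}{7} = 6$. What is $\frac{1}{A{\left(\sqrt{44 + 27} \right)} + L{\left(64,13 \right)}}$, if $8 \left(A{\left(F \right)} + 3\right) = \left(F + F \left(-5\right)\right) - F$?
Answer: $- \frac{1792}{48401} + \frac{40 \sqrt{71}}{48401} \approx -0.03006$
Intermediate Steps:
$u = -42$ ($u = \left(-7\right) 6 = -42$)
$L{\left(q,R \right)} = -25$ ($L{\left(q,R \right)} = -42 + 17 = -25$)
$A{\left(F \right)} = -3 - \frac{5 F}{8}$ ($A{\left(F \right)} = -3 + \frac{\left(F + F \left(-5\right)\right) - F}{8} = -3 + \frac{\left(F - 5 F\right) - F}{8} = -3 + \frac{- 4 F - F}{8} = -3 + \frac{\left(-5\right) F}{8} = -3 - \frac{5 F}{8}$)
$\frac{1}{A{\left(\sqrt{44 + 27} \right)} + L{\left(64,13 \right)}} = \frac{1}{\left(-3 - \frac{5 \sqrt{44 + 27}}{8}\right) - 25} = \frac{1}{\left(-3 - \frac{5 \sqrt{71}}{8}\right) - 25} = \frac{1}{-28 - \frac{5 \sqrt{71}}{8}}$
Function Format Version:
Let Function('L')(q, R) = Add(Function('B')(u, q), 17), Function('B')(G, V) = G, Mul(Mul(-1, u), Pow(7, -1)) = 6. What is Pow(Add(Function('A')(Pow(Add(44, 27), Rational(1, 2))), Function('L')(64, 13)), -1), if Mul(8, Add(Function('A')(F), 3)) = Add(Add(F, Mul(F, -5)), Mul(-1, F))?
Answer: Add(Rational(-1792, 48401), Mul(Rational(40, 48401), Pow(71, Rational(1, 2)))) ≈ -0.030060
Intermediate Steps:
u = -42 (u = Mul(-7, 6) = -42)
Function('L')(q, R) = -25 (Function('L')(q, R) = Add(-42, 17) = -25)
Function('A')(F) = Add(-3, Mul(Rational(-5, 8), F)) (Function('A')(F) = Add(-3, Mul(Rational(1, 8), Add(Add(F, Mul(F, -5)), Mul(-1, F)))) = Add(-3, Mul(Rational(1, 8), Add(Add(F, Mul(-5, F)), Mul(-1, F)))) = Add(-3, Mul(Rational(1, 8), Add(Mul(-4, F), Mul(-1, F)))) = Add(-3, Mul(Rational(1, 8), Mul(-5, F))) = Add(-3, Mul(Rational(-5, 8), F)))
Pow(Add(Function('A')(Pow(Add(44, 27), Rational(1, 2))), Function('L')(64, 13)), -1) = Pow(Add(Add(-3, Mul(Rational(-5, 8), Pow(Add(44, 27), Rational(1, 2)))), -25), -1) = Pow(Add(Add(-3, Mul(Rational(-5, 8), Pow(71, Rational(1, 2)))), -25), -1) = Pow(Add(-28, Mul(Rational(-5, 8), Pow(71, Rational(1, 2)))), -1)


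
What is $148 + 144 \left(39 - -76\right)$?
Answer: $16708$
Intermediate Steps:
$148 + 144 \left(39 - -76\right) = 148 + 144 \left(39 + 76\right) = 148 + 144 \cdot 115 = 148 + 16560 = 16708$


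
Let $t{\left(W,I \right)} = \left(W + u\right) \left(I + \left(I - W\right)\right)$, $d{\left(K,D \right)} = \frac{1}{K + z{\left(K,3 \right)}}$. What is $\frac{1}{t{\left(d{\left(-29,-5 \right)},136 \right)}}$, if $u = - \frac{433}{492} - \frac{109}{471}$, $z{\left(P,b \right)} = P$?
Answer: $- \frac{43308136}{13297250025} \approx -0.0032569$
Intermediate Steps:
$u = - \frac{28619}{25748}$ ($u = \left(-433\right) \frac{1}{492} - \frac{109}{471} = - \frac{433}{492} - \frac{109}{471} = - \frac{28619}{25748} \approx -1.1115$)
$d{\left(K,D \right)} = \frac{1}{2 K}$ ($d{\left(K,D \right)} = \frac{1}{K + K} = \frac{1}{2 K}$)
$t{\left(W,I \right)} = \left(- \frac{28619}{25748} + W\right) \left(- W + 2 I\right)$ ($t{\left(W,I \right)} = \left(W - \frac{28619}{25748}\right) \left(I + \left(I - W\right)\right) = \left(- \frac{28619}{25748} + W\right) \left(- W + 2 I\right)$)
$\frac{1}{t{\left(d{\left(-29,-5 \right)},136 \right)}} = \frac{1}{- \left(\frac{1}{2 \left(-29\right)}\right)^{2} - \frac{1946092}{6437} + \frac{28619 \frac{1}{2 \left(-29\right)}}{25748} + 2 \cdot 136 \frac{1}{2 \left(-29\right)}} = \frac{1}{- \left(\frac{1}{2} \left(- \frac{1}{29}\right)\right)^{2} - \frac{1946092}{6437} + \frac{28619 \cdot \frac{1}{2} \left(- \frac{1}{29}\right)}{25748} + 2 \cdot 136 \cdot \frac{1}{2} \left(- \frac{1}{29}\right)} = \frac{1}{- \left(- \frac{1}{58}\right)^{2} - \frac{1946092}{6437} + \frac{28619}{25748} \left(- \frac{1}{58}\right) + 2 \cdot 136 \left(- \frac{1}{58}\right)} = \frac{1}{\left(-1\right) \frac{1}{3364} - \frac{1946092}{6437} - \frac{28619}{1493384} - \frac{136}{29}} = \frac{1}{- \frac{1}{3364} - \frac{1946092}{6437} - \frac{28619}{1493384} - \frac{136}{29}} = \frac{1}{- \frac{13297250025}{43308136}} = - \frac{43308136}{13297250025}$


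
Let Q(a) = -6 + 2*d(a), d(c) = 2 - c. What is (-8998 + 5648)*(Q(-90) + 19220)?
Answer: -64983300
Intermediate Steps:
Q(a) = -2 - 2*a (Q(a) = -6 + 2*(2 - a) = -6 + (4 - 2*a) = -2 - 2*a)
(-8998 + 5648)*(Q(-90) + 19220) = (-8998 + 5648)*((-2 - 2*(-90)) + 19220) = -3350*((-2 + 180) + 19220) = -3350*(178 + 19220) = -3350*19398 = -64983300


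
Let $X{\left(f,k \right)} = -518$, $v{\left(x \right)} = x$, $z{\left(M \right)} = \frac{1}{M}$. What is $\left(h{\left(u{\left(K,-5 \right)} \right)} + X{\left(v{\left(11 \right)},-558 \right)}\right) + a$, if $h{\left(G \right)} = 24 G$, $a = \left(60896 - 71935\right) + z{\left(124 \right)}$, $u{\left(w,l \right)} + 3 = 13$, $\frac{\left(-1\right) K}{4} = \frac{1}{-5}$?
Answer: $- \frac{1403307}{124} \approx -11317.0$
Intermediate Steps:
$K = \frac{4}{5}$ ($K = - \frac{4}{-5} = \left(-4\right) \left(- \frac{1}{5}\right) = \frac{4}{5} \approx 0.8$)
$u{\left(w,l \right)} = 10$ ($u{\left(w,l \right)} = -3 + 13 = 10$)
$a = - \frac{1368835}{124}$ ($a = \left(60896 - 71935\right) + \frac{1}{124} = -11039 + \frac{1}{124} = - \frac{1368835}{124} \approx -11039.0$)
$\left(h{\left(u{\left(K,-5 \right)} \right)} + X{\left(v{\left(11 \right)},-558 \right)}\right) + a = \left(24 \cdot 10 - 518\right) - \frac{1368835}{124} = \left(240 - 518\right) - \frac{1368835}{124} = -278 - \frac{1368835}{124} = - \frac{1403307}{124}$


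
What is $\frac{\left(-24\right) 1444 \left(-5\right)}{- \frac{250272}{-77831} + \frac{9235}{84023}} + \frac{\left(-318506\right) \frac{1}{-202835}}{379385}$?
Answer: $\frac{87201164740440183245693746}{1673515990596723227975} \approx 52107.0$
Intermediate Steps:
$\frac{\left(-24\right) 1444 \left(-5\right)}{- \frac{250272}{-77831} + \frac{9235}{84023}} + \frac{\left(-318506\right) \frac{1}{-202835}}{379385} = \frac{\left(-34656\right) \left(-5\right)}{\left(-250272\right) \left(- \frac{1}{77831}\right) + 9235 \cdot \frac{1}{84023}} + \left(-318506\right) \left(- \frac{1}{202835}\right) \frac{1}{379385} = \frac{173280}{\frac{250272}{77831} + \frac{9235}{84023}} + \frac{318506}{202835} \cdot \frac{1}{379385} = \frac{173280}{\frac{21747373541}{6539594113}} + \frac{318506}{76952556475} = 173280 \cdot \frac{6539594113}{21747373541} + \frac{318506}{76952556475} = \frac{1133180867900640}{21747373541} + \frac{318506}{76952556475} = \frac{87201164740440183245693746}{1673515990596723227975}$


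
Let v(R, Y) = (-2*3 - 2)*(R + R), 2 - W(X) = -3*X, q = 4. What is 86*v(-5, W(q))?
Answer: 6880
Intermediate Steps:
W(X) = 2 + 3*X (W(X) = 2 - (-3)*X = 2 + 3*X)
v(R, Y) = -16*R (v(R, Y) = (-6 - 2)*(2*R) = -16*R)
86*v(-5, W(q)) = 86*(-16*(-5)) = 86*80 = 6880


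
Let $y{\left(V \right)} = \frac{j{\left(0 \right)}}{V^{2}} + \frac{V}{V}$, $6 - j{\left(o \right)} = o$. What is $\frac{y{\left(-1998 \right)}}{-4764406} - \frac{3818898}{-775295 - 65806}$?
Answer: $\frac{4035201853079659519}{888741325566808668} \approx 4.5404$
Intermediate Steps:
$j{\left(o \right)} = 6 - o$
$y{\left(V \right)} = 1 + \frac{6}{V^{2}}$ ($y{\left(V \right)} = \frac{6 - 0}{V^{2}} + \frac{V}{V} = \frac{6 + 0}{V^{2}} + 1 = \frac{6}{V^{2}} + 1 = 1 + \frac{6}{V^{2}}$)
$\frac{y{\left(-1998 \right)}}{-4764406} - \frac{3818898}{-775295 - 65806} = \frac{1 + \frac{6}{3992004}}{-4764406} - \frac{3818898}{-775295 - 65806} = \left(1 + 6 \cdot \frac{1}{3992004}\right) \left(- \frac{1}{4764406}\right) - \frac{3818898}{-775295 - 65806} = \left(1 + \frac{1}{665334}\right) \left(- \frac{1}{4764406}\right) - \frac{3818898}{-841101} = \frac{665335}{665334} \left(- \frac{1}{4764406}\right) - - \frac{1272966}{280367} = - \frac{665335}{3169921301604} + \frac{1272966}{280367} = \frac{4035201853079659519}{888741325566808668}$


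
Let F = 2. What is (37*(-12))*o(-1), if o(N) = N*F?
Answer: 888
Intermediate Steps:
o(N) = 2*N (o(N) = N*2 = 2*N)
(37*(-12))*o(-1) = (37*(-12))*(2*(-1)) = -444*(-2) = 888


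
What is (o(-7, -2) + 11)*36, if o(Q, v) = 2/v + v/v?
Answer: 396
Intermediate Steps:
o(Q, v) = 1 + 2/v (o(Q, v) = 2/v + 1 = 1 + 2/v)
(o(-7, -2) + 11)*36 = ((2 - 2)/(-2) + 11)*36 = (-½*0 + 11)*36 = (0 + 11)*36 = 11*36 = 396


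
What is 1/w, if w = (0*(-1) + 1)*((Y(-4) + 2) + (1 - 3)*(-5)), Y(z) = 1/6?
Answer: 6/73 ≈ 0.082192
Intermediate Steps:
Y(z) = ⅙
w = 73/6 (w = (0*(-1) + 1)*((⅙ + 2) + (1 - 3)*(-5)) = (0 + 1)*(13/6 - 2*(-5)) = 1*(13/6 + 10) = 1*(73/6) = 73/6 ≈ 12.167)
1/w = 1/(73/6) = 6/73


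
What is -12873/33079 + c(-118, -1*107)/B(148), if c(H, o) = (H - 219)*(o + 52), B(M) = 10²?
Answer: 122366393/661580 ≈ 184.96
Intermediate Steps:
B(M) = 100
c(H, o) = (-219 + H)*(52 + o)
-12873/33079 + c(-118, -1*107)/B(148) = -12873/33079 + (-11388 - (-219)*107 + 52*(-118) - (-118)*107)/100 = -12873*1/33079 + (-11388 - 219*(-107) - 6136 - 118*(-107))*(1/100) = -12873/33079 + (-11388 + 23433 - 6136 + 12626)*(1/100) = -12873/33079 + 18535*(1/100) = -12873/33079 + 3707/20 = 122366393/661580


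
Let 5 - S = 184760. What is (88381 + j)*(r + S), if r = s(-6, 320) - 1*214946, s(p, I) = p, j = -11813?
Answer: -30604765576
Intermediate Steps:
S = -184755 (S = 5 - 1*184760 = 5 - 184760 = -184755)
r = -214952 (r = -6 - 1*214946 = -6 - 214946 = -214952)
(88381 + j)*(r + S) = (88381 - 11813)*(-214952 - 184755) = 76568*(-399707) = -30604765576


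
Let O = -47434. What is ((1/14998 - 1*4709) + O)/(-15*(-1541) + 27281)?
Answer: -782040713/755839208 ≈ -1.0347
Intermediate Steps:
((1/14998 - 1*4709) + O)/(-15*(-1541) + 27281) = ((1/14998 - 1*4709) - 47434)/(-15*(-1541) + 27281) = ((1/14998 - 4709) - 47434)/(23115 + 27281) = (-70625581/14998 - 47434)/50396 = -782040713/14998*1/50396 = -782040713/755839208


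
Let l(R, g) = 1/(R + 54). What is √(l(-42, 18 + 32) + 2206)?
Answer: √79419/6 ≈ 46.969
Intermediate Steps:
l(R, g) = 1/(54 + R)
√(l(-42, 18 + 32) + 2206) = √(1/(54 - 42) + 2206) = √(1/12 + 2206) = √(26473/12) = √79419/6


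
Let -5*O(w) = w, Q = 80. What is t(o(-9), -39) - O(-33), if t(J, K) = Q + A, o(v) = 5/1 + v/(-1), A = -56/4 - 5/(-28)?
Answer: 8341/140 ≈ 59.579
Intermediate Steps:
O(w) = -w/5
A = -387/28 (A = -56*¼ - 5*(-1/28) = -14 + 5/28 = -387/28 ≈ -13.821)
o(v) = 5 - v (o(v) = 5*1 + v*(-1) = 5 - v)
t(J, K) = 1853/28 (t(J, K) = 80 - 387/28 = 1853/28)
t(o(-9), -39) - O(-33) = 1853/28 - (-1)*(-33)/5 = 1853/28 - 1*33/5 = 1853/28 - 33/5 = 8341/140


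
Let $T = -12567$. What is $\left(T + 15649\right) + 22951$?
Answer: $26033$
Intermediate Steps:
$\left(T + 15649\right) + 22951 = \left(-12567 + 15649\right) + 22951 = 3082 + 22951 = 26033$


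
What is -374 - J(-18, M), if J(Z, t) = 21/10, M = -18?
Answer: -3761/10 ≈ -376.10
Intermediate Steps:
J(Z, t) = 21/10 (J(Z, t) = 21*(⅒) = 21/10)
-374 - J(-18, M) = -374 - 1*21/10 = -374 - 21/10 = -3761/10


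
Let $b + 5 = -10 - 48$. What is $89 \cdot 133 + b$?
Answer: $11774$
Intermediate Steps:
$b = -63$ ($b = -5 - 58 = -63$)
$89 \cdot 133 + b = 89 \cdot 133 - 63 = 11837 - 63 = 11774$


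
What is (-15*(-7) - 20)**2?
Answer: 7225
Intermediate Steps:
(-15*(-7) - 20)**2 = (105 - 20)**2 = 85**2 = 7225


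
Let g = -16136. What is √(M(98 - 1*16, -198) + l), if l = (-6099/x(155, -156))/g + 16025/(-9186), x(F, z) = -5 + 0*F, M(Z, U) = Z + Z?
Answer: √5567519075881143930/185281620 ≈ 12.735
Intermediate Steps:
M(Z, U) = 2*Z
x(F, z) = -5 (x(F, z) = -5 + 0 = -5)
l = -674461207/370563240 (l = -6099/(-5)/(-16136) + 16025/(-9186) = -6099*(-⅕)*(-1/16136) + 16025*(-1/9186) = (6099/5)*(-1/16136) - 16025/9186 = -6099/80680 - 16025/9186 = -674461207/370563240 ≈ -1.8201)
√(M(98 - 1*16, -198) + l) = √(2*(98 - 1*16) - 674461207/370563240) = √(2*(98 - 16) - 674461207/370563240) = √(2*82 - 674461207/370563240) = √(164 - 674461207/370563240) = √(60097910153/370563240) = √5567519075881143930/185281620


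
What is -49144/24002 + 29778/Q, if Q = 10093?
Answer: 109360582/121126093 ≈ 0.90287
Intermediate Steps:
-49144/24002 + 29778/Q = -49144/24002 + 29778/10093 = -49144*1/24002 + 29778*(1/10093) = -24572/12001 + 29778/10093 = 109360582/121126093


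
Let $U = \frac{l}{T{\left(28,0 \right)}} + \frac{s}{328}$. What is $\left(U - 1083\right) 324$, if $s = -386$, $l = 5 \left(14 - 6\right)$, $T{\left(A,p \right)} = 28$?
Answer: $- \frac{100682595}{287} \approx -3.5081 \cdot 10^{5}$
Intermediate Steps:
$l = 40$ ($l = 5 \cdot 8 = 40$)
$U = \frac{289}{1148}$ ($U = \frac{40}{28} - \frac{386}{328} = 40 \cdot \frac{1}{28} - \frac{193}{164} = \frac{10}{7} - \frac{193}{164} = \frac{289}{1148} \approx 0.25174$)
$\left(U - 1083\right) 324 = \left(\frac{289}{1148} - 1083\right) 324 = \left(- \frac{1242995}{1148}\right) 324 = - \frac{100682595}{287}$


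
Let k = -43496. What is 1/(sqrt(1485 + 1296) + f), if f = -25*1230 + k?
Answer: -74246/5512465735 - 3*sqrt(309)/5512465735 ≈ -1.3478e-5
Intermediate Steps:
f = -74246 (f = -25*1230 - 43496 = -30750 - 43496 = -74246)
1/(sqrt(1485 + 1296) + f) = 1/(sqrt(1485 + 1296) - 74246) = 1/(sqrt(2781) - 74246) = 1/(3*sqrt(309) - 74246) = 1/(-74246 + 3*sqrt(309))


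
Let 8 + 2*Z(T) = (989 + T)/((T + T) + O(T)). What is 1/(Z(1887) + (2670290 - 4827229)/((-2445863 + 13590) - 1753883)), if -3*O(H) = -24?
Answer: -7916020996/24575466171 ≈ -0.32211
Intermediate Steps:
O(H) = 8 (O(H) = -⅓*(-24) = 8)
Z(T) = -4 + (989 + T)/(2*(8 + 2*T)) (Z(T) = -4 + ((989 + T)/((T + T) + 8))/2 = -4 + ((989 + T)/(2*T + 8))/2 = -4 + ((989 + T)/(8 + 2*T))/2 = -4 + (989 + T)/(2*(8 + 2*T)))
1/(Z(1887) + (2670290 - 4827229)/((-2445863 + 13590) - 1753883)) = 1/(5*(185 - 3*1887)/(4*(4 + 1887)) + (2670290 - 4827229)/((-2445863 + 13590) - 1753883)) = 1/((5/4)*(185 - 5661)/1891 - 2156939/(-2432273 - 1753883)) = 1/((5/4)*(1/1891)*(-5476) - 2156939/(-4186156)) = 1/(-6845/1891 - 2156939*(-1/4186156)) = 1/(-6845/1891 + 2156939/4186156) = 1/(-24575466171/7916020996) = -7916020996/24575466171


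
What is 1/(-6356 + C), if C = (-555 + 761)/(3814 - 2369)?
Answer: -1445/9184214 ≈ -0.00015734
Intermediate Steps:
C = 206/1445 ≈ 0.14256
1/(-6356 + C) = 1/(-6356 + 206/1445) = 1/(-9184214/1445) = -1445/9184214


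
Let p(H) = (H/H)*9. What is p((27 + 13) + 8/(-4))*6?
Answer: 54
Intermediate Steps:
p(H) = 9 (p(H) = 1*9 = 9)
p((27 + 13) + 8/(-4))*6 = 9*6 = 54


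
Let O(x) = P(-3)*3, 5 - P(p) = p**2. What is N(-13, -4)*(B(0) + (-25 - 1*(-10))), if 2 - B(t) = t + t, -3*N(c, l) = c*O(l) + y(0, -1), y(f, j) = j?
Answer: 2015/3 ≈ 671.67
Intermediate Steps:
P(p) = 5 - p**2
O(x) = -12 (O(x) = (5 - 1*(-3)**2)*3 = (5 - 1*9)*3 = (5 - 9)*3 = -4*3 = -12)
N(c, l) = 1/3 + 4*c (N(c, l) = -(c*(-12) - 1)/3 = -(-12*c - 1)/3 = -(-1 - 12*c)/3 = 1/3 + 4*c)
B(t) = 2 - 2*t (B(t) = 2 - (t + t) = 2 - 2*t)
N(-13, -4)*(B(0) + (-25 - 1*(-10))) = (1/3 + 4*(-13))*((2 - 2*0) + (-25 - 1*(-10))) = (1/3 - 52)*((2 + 0) + (-25 + 10)) = -155*(2 - 15)/3 = -155/3*(-13) = 2015/3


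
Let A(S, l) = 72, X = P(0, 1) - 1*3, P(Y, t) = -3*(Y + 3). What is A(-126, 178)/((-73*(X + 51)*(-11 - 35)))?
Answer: 12/21827 ≈ 0.00054978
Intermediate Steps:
P(Y, t) = -9 - 3*Y (P(Y, t) = -3*(3 + Y) = -9 - 3*Y)
X = -12 (X = (-9 - 3*0) - 1*3 = (-9 + 0) - 3 = -9 - 3 = -12)
A(-126, 178)/((-73*(X + 51)*(-11 - 35))) = 72/((-73*(-12 + 51)*(-11 - 35))) = 72/((-2847*(-46))) = 72/((-73*(-1794))) = 72/130962 = 72*(1/130962) = 12/21827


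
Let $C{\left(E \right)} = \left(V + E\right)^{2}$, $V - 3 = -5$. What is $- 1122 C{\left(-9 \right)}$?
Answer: $-135762$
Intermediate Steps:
$V = -2$ ($V = 3 - 5 = -2$)
$C{\left(E \right)} = \left(-2 + E\right)^{2}$
$- 1122 C{\left(-9 \right)} = - 1122 \left(-2 - 9\right)^{2} = - 1122 \left(-11\right)^{2} = - 1122 \cdot 121 = \left(-1\right) 135762 = -135762$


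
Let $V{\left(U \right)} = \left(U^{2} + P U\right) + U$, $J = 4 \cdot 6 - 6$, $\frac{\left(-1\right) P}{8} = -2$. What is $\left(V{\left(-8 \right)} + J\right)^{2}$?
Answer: $2916$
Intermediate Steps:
$P = 16$ ($P = \left(-8\right) \left(-2\right) = 16$)
$J = 18$ ($J = 24 - 6 = 18$)
$V{\left(U \right)} = U^{2} + 17 U$ ($V{\left(U \right)} = \left(U^{2} + 16 U\right) + U = U^{2} + 17 U$)
$\left(V{\left(-8 \right)} + J\right)^{2} = \left(- 8 \left(17 - 8\right) + 18\right)^{2} = \left(\left(-8\right) 9 + 18\right)^{2} = \left(-72 + 18\right)^{2} = \left(-54\right)^{2} = 2916$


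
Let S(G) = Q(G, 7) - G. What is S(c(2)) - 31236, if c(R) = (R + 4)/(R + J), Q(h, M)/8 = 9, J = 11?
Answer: -405138/13 ≈ -31164.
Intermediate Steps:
Q(h, M) = 72 (Q(h, M) = 8*9 = 72)
c(R) = (4 + R)/(11 + R) (c(R) = (R + 4)/(R + 11) = (4 + R)/(11 + R))
S(G) = 72 - G
S(c(2)) - 31236 = (72 - (4 + 2)/(11 + 2)) - 31236 = (72 - 6/13) - 31236 = 930/13 - 31236 = -405138/13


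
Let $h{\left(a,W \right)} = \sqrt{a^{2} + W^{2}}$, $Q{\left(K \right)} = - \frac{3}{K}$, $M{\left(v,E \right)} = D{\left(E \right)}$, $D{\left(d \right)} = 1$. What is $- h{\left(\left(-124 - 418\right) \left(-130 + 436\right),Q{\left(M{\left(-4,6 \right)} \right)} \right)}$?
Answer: $- 3 \sqrt{3056320657} \approx -1.6585 \cdot 10^{5}$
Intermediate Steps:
$M{\left(v,E \right)} = 1$
$h{\left(a,W \right)} = \sqrt{W^{2} + a^{2}}$
$- h{\left(\left(-124 - 418\right) \left(-130 + 436\right),Q{\left(M{\left(-4,6 \right)} \right)} \right)} = - \sqrt{\left(- \frac{3}{1}\right)^{2} + \left(\left(-124 - 418\right) \left(-130 + 436\right)\right)^{2}} = - \sqrt{\left(\left(-3\right) 1\right)^{2} + \left(\left(-542\right) 306\right)^{2}} = - \sqrt{\left(-3\right)^{2} + \left(-165852\right)^{2}} = - \sqrt{9 + 27506885904} = - \sqrt{27506885913} = - 3 \sqrt{3056320657}$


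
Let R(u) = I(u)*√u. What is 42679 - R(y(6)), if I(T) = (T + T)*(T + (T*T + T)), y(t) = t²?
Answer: -548297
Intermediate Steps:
I(T) = 2*T*(T² + 2*T) (I(T) = (2*T)*(T + (T² + T)) = (2*T)*(T + (T + T²)) = (2*T)*(T² + 2*T) = 2*T*(T² + 2*T))
R(u) = 2*u^(5/2)*(2 + u) (R(u) = (2*u²*(2 + u))*√u = 2*u^(5/2)*(2 + u))
42679 - R(y(6)) = 42679 - 2*(6²)^(5/2)*(2 + 6²) = 42679 - 2*36^(5/2)*(2 + 36) = 42679 - 2*7776*38 = 42679 - 1*590976 = 42679 - 590976 = -548297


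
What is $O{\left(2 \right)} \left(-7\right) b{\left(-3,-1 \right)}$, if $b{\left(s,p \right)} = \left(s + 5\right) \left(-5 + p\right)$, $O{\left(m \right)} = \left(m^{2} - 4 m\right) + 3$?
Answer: $-84$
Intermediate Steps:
$O{\left(m \right)} = 3 + m^{2} - 4 m$
$b{\left(s,p \right)} = \left(-5 + p\right) \left(5 + s\right)$ ($b{\left(s,p \right)} = \left(5 + s\right) \left(-5 + p\right) = \left(-5 + p\right) \left(5 + s\right)$)
$O{\left(2 \right)} \left(-7\right) b{\left(-3,-1 \right)} = \left(3 + 2^{2} - 8\right) \left(-7\right) \left(-25 - -15 + 5 \left(-1\right) - -3\right) = \left(3 + 4 - 8\right) \left(-7\right) \left(-25 + 15 - 5 + 3\right) = \left(-1\right) \left(-7\right) \left(-12\right) = 7 \left(-12\right) = -84$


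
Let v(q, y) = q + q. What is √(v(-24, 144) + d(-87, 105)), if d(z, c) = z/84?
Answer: I*√9611/14 ≈ 7.0025*I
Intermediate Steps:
v(q, y) = 2*q
d(z, c) = z/84 (d(z, c) = z*(1/84) = z/84)
√(v(-24, 144) + d(-87, 105)) = √(2*(-24) + (1/84)*(-87)) = √(-48 - 29/28) = √(-1373/28) = I*√9611/14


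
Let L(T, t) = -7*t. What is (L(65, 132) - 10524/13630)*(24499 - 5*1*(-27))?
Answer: -155251400148/6815 ≈ -2.2781e+7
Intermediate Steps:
(L(65, 132) - 10524/13630)*(24499 - 5*1*(-27)) = (-7*132 - 10524/13630)*(24499 - 5*1*(-27)) = (-924 - 10524*1/13630)*(24499 - 5*(-27)) = (-924 - 5262/6815)*(24499 + 135) = -6302322/6815*24634 = -155251400148/6815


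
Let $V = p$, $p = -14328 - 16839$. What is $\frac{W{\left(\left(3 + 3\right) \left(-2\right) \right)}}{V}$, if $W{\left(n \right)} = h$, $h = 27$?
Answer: $- \frac{3}{3463} \approx -0.0008663$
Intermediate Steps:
$W{\left(n \right)} = 27$
$p = -31167$ ($p = -14328 - 16839 = -31167$)
$V = -31167$
$\frac{W{\left(\left(3 + 3\right) \left(-2\right) \right)}}{V} = \frac{27}{-31167} = 27 \left(- \frac{1}{31167}\right) = - \frac{3}{3463}$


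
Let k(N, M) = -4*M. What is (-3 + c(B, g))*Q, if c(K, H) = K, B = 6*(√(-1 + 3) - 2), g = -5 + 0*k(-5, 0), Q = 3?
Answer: -45 + 18*√2 ≈ -19.544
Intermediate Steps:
g = -5 (g = -5 + 0*(-4*0) = -5 + 0*0 = -5 + 0 = -5)
B = -12 + 6*√2 (B = 6*(√2 - 2) = 6*(-2 + √2) = -12 + 6*√2 ≈ -3.5147)
(-3 + c(B, g))*Q = (-3 + (-12 + 6*√2))*3 = (-15 + 6*√2)*3 = -45 + 18*√2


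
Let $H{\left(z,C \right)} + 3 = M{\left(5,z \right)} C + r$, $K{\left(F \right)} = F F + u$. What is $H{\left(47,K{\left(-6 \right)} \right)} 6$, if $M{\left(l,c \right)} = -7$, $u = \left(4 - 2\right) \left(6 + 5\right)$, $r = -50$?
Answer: $-2754$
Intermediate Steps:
$u = 22$ ($u = 2 \cdot 11 = 22$)
$K{\left(F \right)} = 22 + F^{2}$ ($K{\left(F \right)} = F F + 22 = F^{2} + 22 = 22 + F^{2}$)
$H{\left(z,C \right)} = -53 - 7 C$ ($H{\left(z,C \right)} = -3 - \left(50 + 7 C\right) = -53 - 7 C$)
$H{\left(47,K{\left(-6 \right)} \right)} 6 = \left(-53 - 7 \left(22 + \left(-6\right)^{2}\right)\right) 6 = \left(-53 - 7 \left(22 + 36\right)\right) 6 = \left(-53 - 406\right) 6 = \left(-459\right) 6 = -2754$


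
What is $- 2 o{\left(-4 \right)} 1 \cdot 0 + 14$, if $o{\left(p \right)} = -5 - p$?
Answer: $14$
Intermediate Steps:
$- 2 o{\left(-4 \right)} 1 \cdot 0 + 14 = - 2 \left(-5 - -4\right) 1 \cdot 0 + 14 = - 2 \left(-5 + 4\right) 0 + 14 = \left(-2\right) \left(-1\right) 0 + 14 = 2 \cdot 0 + 14 = 0 + 14 = 14$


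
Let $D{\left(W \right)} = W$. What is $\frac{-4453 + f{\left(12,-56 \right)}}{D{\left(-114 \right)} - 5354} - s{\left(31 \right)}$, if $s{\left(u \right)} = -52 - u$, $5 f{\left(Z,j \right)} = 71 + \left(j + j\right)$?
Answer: $\frac{1145763}{13670} \approx 83.816$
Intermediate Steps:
$f{\left(Z,j \right)} = \frac{71}{5} + \frac{2 j}{5}$ ($f{\left(Z,j \right)} = \frac{71 + \left(j + j\right)}{5} = \frac{71 + 2 j}{5} = \frac{71}{5} + \frac{2 j}{5}$)
$\frac{-4453 + f{\left(12,-56 \right)}}{D{\left(-114 \right)} - 5354} - s{\left(31 \right)} = \frac{-4453 + \left(\frac{71}{5} + \frac{2}{5} \left(-56\right)\right)}{-114 - 5354} - \left(-52 - 31\right) = \frac{-4453 + \left(\frac{71}{5} - \frac{112}{5}\right)}{-114 - 5354} - \left(-52 - 31\right) = \frac{-4453 - \frac{41}{5}}{-114 - 5354} - -83 = - \frac{22306}{5 \left(-5468\right)} + 83 = \left(- \frac{22306}{5}\right) \left(- \frac{1}{5468}\right) + 83 = \frac{11153}{13670} + 83 = \frac{1145763}{13670}$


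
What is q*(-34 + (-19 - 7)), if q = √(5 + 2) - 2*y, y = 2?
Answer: 240 - 60*√7 ≈ 81.255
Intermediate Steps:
q = -4 + √7 (q = √(5 + 2) - 2*2 = √7 - 4 = -4 + √7 ≈ -1.3542)
q*(-34 + (-19 - 7)) = (-4 + √7)*(-34 + (-19 - 7)) = (-4 + √7)*(-34 - 26) = (-4 + √7)*(-60) = 240 - 60*√7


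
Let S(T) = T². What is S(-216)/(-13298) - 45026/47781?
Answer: -1414013042/317695869 ≈ -4.4508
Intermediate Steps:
S(-216)/(-13298) - 45026/47781 = (-216)²/(-13298) - 45026/47781 = 46656*(-1/13298) - 45026*1/47781 = -23328/6649 - 45026/47781 = -1414013042/317695869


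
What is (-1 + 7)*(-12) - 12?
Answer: -84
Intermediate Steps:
(-1 + 7)*(-12) - 12 = 6*(-12) - 12 = -72 - 12 = -84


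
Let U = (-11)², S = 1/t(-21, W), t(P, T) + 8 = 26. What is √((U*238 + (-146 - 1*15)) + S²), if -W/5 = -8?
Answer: √9278389/18 ≈ 169.22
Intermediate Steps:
W = 40 (W = -5*(-8) = 40)
t(P, T) = 18 (t(P, T) = -8 + 26 = 18)
S = 1/18 ≈ 0.055556
U = 121
√((U*238 + (-146 - 1*15)) + S²) = √((121*238 + (-146 - 1*15)) + (1/18)²) = √((28798 + (-146 - 15)) + 1/324) = √((28798 - 161) + 1/324) = √(28637 + 1/324) = √(9278389/324) = √9278389/18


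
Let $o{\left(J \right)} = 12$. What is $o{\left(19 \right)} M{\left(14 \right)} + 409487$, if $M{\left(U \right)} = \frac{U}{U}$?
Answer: $409499$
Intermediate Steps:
$M{\left(U \right)} = 1$
$o{\left(19 \right)} M{\left(14 \right)} + 409487 = 12 \cdot 1 + 409487 = 12 + 409487 = 409499$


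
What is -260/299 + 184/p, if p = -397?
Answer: -12172/9131 ≈ -1.3330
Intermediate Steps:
-260/299 + 184/p = -260/299 + 184/(-397) = -260*1/299 + 184*(-1/397) = -20/23 - 184/397 = -12172/9131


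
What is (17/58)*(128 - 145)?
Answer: -289/58 ≈ -4.9828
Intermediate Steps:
(17/58)*(128 - 145) = (17*(1/58))*(-17) = (17/58)*(-17) = -289/58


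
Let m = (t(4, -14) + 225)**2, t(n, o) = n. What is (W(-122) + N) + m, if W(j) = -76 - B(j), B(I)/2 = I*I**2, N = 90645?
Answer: 3774706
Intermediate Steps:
B(I) = 2*I**3 (B(I) = 2*(I*I**2) = 2*I**3)
W(j) = -76 - 2*j**3
m = 52441 (m = (4 + 225)**2 = 229**2 = 52441)
(W(-122) + N) + m = ((-76 - 2*(-122)**3) + 90645) + 52441 = ((-76 - 2*(-1815848)) + 90645) + 52441 = ((-76 + 3631696) + 90645) + 52441 = (3631620 + 90645) + 52441 = 3722265 + 52441 = 3774706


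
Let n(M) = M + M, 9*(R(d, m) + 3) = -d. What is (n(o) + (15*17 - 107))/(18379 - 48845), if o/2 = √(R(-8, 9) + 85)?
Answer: -74/15233 - 2*√746/45699 ≈ -0.0060532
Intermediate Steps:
R(d, m) = -3 - d/9 (R(d, m) = -3 + (-d)/9 = -3 - d/9)
o = 2*√746/3 (o = 2*√((-3 - ⅑*(-8)) + 85) = 2*√((-3 + 8/9) + 85) = 2*√(-19/9 + 85) = 2*√(746/9) = 2*(√746/3) = 2*√746/3 ≈ 18.209)
n(M) = 2*M
(n(o) + (15*17 - 107))/(18379 - 48845) = (2*(2*√746/3) + (15*17 - 107))/(18379 - 48845) = (4*√746/3 + (255 - 107))/(-30466) = (4*√746/3 + 148)*(-1/30466) = (148 + 4*√746/3)*(-1/30466) = -74/15233 - 2*√746/45699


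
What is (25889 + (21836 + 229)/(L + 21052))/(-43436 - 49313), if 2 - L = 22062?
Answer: -8691349/31163664 ≈ -0.27889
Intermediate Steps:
L = -22060 (L = 2 - 1*22062 = 2 - 22062 = -22060)
(25889 + (21836 + 229)/(L + 21052))/(-43436 - 49313) = (25889 + (21836 + 229)/(-22060 + 21052))/(-43436 - 49313) = (25889 + 22065/(-1008))/(-92749) = (25889 + 22065*(-1/1008))*(-1/92749) = (25889 - 7355/336)*(-1/92749) = (8691349/336)*(-1/92749) = -8691349/31163664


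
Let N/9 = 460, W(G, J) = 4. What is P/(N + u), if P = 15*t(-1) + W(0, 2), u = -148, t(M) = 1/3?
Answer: 9/3992 ≈ 0.0022545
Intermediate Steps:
t(M) = ⅓
N = 4140 (N = 9*460 = 4140)
P = 9 (P = 15*(⅓) + 4 = 5 + 4 = 9)
P/(N + u) = 9/(4140 - 148) = 9/3992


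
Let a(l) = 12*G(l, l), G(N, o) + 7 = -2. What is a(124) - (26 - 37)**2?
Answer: -229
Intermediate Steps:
G(N, o) = -9 (G(N, o) = -7 - 2 = -9)
a(l) = -108 (a(l) = 12*(-9) = -108)
a(124) - (26 - 37)**2 = -108 - (26 - 37)**2 = -108 - 1*(-11)**2 = -108 - 1*121 = -108 - 121 = -229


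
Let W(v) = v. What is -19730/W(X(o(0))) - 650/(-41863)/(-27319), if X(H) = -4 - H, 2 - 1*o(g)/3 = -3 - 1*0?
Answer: 22564318997460/21729450643 ≈ 1038.4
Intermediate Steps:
o(g) = 15 (o(g) = 6 - 3*(-3 - 1*0) = 6 - 3*(-3 + 0) = 6 - 3*(-3) = 6 + 9 = 15)
-19730/W(X(o(0))) - 650/(-41863)/(-27319) = -19730/(-4 - 1*15) - 650/(-41863)/(-27319) = -19730/(-4 - 15) - 650*(-1/41863)*(-1/27319) = -19730/(-19) + (650/41863)*(-1/27319) = -19730*(-1/19) - 650/1143655297 = 19730/19 - 650/1143655297 = 22564318997460/21729450643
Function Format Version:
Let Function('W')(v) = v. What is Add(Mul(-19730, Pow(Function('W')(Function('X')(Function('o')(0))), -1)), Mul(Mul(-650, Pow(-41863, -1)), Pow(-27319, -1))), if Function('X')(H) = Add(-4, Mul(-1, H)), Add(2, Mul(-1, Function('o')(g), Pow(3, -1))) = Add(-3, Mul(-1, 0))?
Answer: Rational(22564318997460, 21729450643) ≈ 1038.4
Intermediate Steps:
Function('o')(g) = 15 (Function('o')(g) = Add(6, Mul(-3, Add(-3, Mul(-1, 0)))) = Add(6, Mul(-3, Add(-3, 0))) = Add(6, Mul(-3, -3)) = Add(6, 9) = 15)
Add(Mul(-19730, Pow(Function('W')(Function('X')(Function('o')(0))), -1)), Mul(Mul(-650, Pow(-41863, -1)), Pow(-27319, -1))) = Add(Mul(-19730, Pow(Add(-4, Mul(-1, 15)), -1)), Mul(Mul(-650, Pow(-41863, -1)), Pow(-27319, -1))) = Add(Mul(-19730, Pow(Add(-4, -15), -1)), Mul(Mul(-650, Rational(-1, 41863)), Rational(-1, 27319))) = Add(Mul(-19730, Pow(-19, -1)), Mul(Rational(650, 41863), Rational(-1, 27319))) = Add(Mul(-19730, Rational(-1, 19)), Rational(-650, 1143655297)) = Add(Rational(19730, 19), Rational(-650, 1143655297)) = Rational(22564318997460, 21729450643)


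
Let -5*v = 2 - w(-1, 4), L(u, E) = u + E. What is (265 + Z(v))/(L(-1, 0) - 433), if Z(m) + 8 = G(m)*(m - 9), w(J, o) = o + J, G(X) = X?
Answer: -6381/10850 ≈ -0.58811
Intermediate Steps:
w(J, o) = J + o
L(u, E) = E + u
v = ⅕ (v = -(2 - (-1 + 4))/5 = -(2 - 1*3)/5 = -(2 - 3)/5 = -⅕*(-1) = ⅕ ≈ 0.20000)
Z(m) = -8 + m*(-9 + m) (Z(m) = -8 + m*(m - 9) = -8 + m*(-9 + m))
(265 + Z(v))/(L(-1, 0) - 433) = (265 + (-8 + (⅕)² - 9*⅕))/((0 - 1) - 433) = (265 + (-8 + 1/25 - 9/5))/(-1 - 433) = (265 - 244/25)/(-434) = (6381/25)*(-1/434) = -6381/10850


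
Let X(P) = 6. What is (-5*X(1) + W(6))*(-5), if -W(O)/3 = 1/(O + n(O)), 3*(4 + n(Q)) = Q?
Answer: 615/4 ≈ 153.75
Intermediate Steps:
n(Q) = -4 + Q/3
W(O) = -3/(-4 + 4*O/3) (W(O) = -3/(O + (-4 + O/3)) = -3/(-4 + 4*O/3))
(-5*X(1) + W(6))*(-5) = (-5*6 - 9/(-12 + 4*6))*(-5) = (-30 - 9/(-12 + 24))*(-5) = (-30 - 9/12)*(-5) = (-30 - 9*1/12)*(-5) = (-30 - 3/4)*(-5) = -123/4*(-5) = 615/4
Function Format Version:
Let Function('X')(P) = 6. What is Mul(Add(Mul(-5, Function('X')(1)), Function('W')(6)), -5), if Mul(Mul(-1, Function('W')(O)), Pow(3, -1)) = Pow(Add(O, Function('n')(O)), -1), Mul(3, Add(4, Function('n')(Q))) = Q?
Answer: Rational(615, 4) ≈ 153.75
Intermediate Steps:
Function('n')(Q) = Add(-4, Mul(Rational(1, 3), Q))
Function('W')(O) = Mul(-3, Pow(Add(-4, Mul(Rational(4, 3), O)), -1)) (Function('W')(O) = Mul(-3, Pow(Add(O, Add(-4, Mul(Rational(1, 3), O))), -1)) = Mul(-3, Pow(Add(-4, Mul(Rational(4, 3), O)), -1)))
Mul(Add(Mul(-5, Function('X')(1)), Function('W')(6)), -5) = Mul(Add(Mul(-5, 6), Mul(-9, Pow(Add(-12, Mul(4, 6)), -1))), -5) = Mul(Add(-30, Mul(-9, Pow(Add(-12, 24), -1))), -5) = Mul(Add(-30, Mul(-9, Pow(12, -1))), -5) = Mul(Add(-30, Mul(-9, Rational(1, 12))), -5) = Mul(Add(-30, Rational(-3, 4)), -5) = Mul(Rational(-123, 4), -5) = Rational(615, 4)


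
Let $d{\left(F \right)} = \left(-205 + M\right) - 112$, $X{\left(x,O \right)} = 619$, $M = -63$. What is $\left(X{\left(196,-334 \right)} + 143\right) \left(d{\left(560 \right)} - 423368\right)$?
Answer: $-322895976$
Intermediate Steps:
$d{\left(F \right)} = -380$ ($d{\left(F \right)} = \left(-205 - 63\right) - 112 = -268 - 112 = -380$)
$\left(X{\left(196,-334 \right)} + 143\right) \left(d{\left(560 \right)} - 423368\right) = \left(619 + 143\right) \left(-380 - 423368\right) = 762 \left(-423748\right) = -322895976$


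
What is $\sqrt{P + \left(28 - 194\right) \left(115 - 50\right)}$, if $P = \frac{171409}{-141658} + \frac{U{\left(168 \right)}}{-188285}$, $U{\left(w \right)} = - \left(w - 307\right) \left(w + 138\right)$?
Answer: $\frac{i \sqrt{3475339029071721211290}}{567490990} \approx 103.88 i$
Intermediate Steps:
$U{\left(w \right)} = - \left(-307 + w\right) \left(138 + w\right)$
$P = - \frac{814872871}{567490990}$ ($P = \frac{171409}{-141658} + \frac{42366 - 168^{2} + 169 \cdot 168}{-188285} = 171409 \left(- \frac{1}{141658}\right) + \left(42366 - 28224 + 28392\right) \left(- \frac{1}{188285}\right) = - \frac{3647}{3014} + \left(42366 - 28224 + 28392\right) \left(- \frac{1}{188285}\right) = - \frac{3647}{3014} + 42534 \left(- \frac{1}{188285}\right) = - \frac{3647}{3014} - \frac{42534}{188285} = - \frac{814872871}{567490990} \approx -1.4359$)
$\sqrt{P + \left(28 - 194\right) \left(115 - 50\right)} = \sqrt{- \frac{814872871}{567490990} + \left(28 - 194\right) \left(115 - 50\right)} = \sqrt{- \frac{814872871}{567490990} - 10790} = \sqrt{- \frac{6124042654971}{567490990}} = \frac{i \sqrt{3475339029071721211290}}{567490990}$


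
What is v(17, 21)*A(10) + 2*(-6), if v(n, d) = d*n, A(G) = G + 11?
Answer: 7485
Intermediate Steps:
A(G) = 11 + G
v(17, 21)*A(10) + 2*(-6) = (21*17)*(11 + 10) + 2*(-6) = 357*21 - 12 = 7497 - 12 = 7485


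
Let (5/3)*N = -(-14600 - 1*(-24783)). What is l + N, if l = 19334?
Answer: 66121/5 ≈ 13224.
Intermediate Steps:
N = -30549/5 (N = 3*(-(-14600 - 1*(-24783)))/5 = 3*(-(-14600 + 24783))/5 = 3*(-1*10183)/5 = (3/5)*(-10183) = -30549/5 ≈ -6109.8)
l + N = 19334 - 30549/5 = 66121/5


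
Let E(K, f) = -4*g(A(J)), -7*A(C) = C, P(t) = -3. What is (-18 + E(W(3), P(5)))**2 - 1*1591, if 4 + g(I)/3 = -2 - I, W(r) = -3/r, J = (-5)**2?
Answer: -71875/49 ≈ -1466.8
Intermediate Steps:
J = 25
A(C) = -C/7
g(I) = -18 - 3*I (g(I) = -12 + 3*(-2 - I) = -12 + (-6 - 3*I) = -18 - 3*I)
E(K, f) = 204/7 (E(K, f) = -4*(-18 - (-3)*25/7) = -4*(-18 - 3*(-25/7)) = -4*(-18 + 75/7) = -4*(-51/7) = 204/7)
(-18 + E(W(3), P(5)))**2 - 1*1591 = (-18 + 204/7)**2 - 1*1591 = (78/7)**2 - 1591 = 6084/49 - 1591 = -71875/49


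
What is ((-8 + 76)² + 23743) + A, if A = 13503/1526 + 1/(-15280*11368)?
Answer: 537257857371091/18933631360 ≈ 28376.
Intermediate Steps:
A = 167536581971/18933631360 (A = 13503*(1/1526) - 1/15280*1/11368 = 1929/218 - 1/173703040 = 167536581971/18933631360 ≈ 8.8486)
((-8 + 76)² + 23743) + A = ((-8 + 76)² + 23743) + 167536581971/18933631360 = (68² + 23743) + 167536581971/18933631360 = (4624 + 23743) + 167536581971/18933631360 = 28367 + 167536581971/18933631360 = 537257857371091/18933631360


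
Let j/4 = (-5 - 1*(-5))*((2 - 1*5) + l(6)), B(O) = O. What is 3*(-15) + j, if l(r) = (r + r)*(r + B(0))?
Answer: -45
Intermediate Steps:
l(r) = 2*r² (l(r) = (r + r)*(r + 0) = (2*r)*r = 2*r²)
j = 0 (j = 4*((-5 - 1*(-5))*((2 - 1*5) + 2*6²)) = 4*((-5 + 5)*((2 - 5) + 2*36)) = 4*(0*(-3 + 72)) = 4*(0*69) = 4*0 = 0)
3*(-15) + j = 3*(-15) + 0 = -45 + 0 = -45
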